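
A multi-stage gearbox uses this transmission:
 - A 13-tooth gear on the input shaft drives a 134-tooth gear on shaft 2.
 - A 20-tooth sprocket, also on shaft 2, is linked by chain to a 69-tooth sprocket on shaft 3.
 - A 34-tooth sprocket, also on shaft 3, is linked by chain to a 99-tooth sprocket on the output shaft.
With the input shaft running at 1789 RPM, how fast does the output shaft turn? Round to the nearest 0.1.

the input shaft → shaft 2 (gear mesh, 134/13): 1789 ÷ 10.308 = 173.56 RPM
shaft 2 → shaft 3 (chain, 69/20): 173.56 ÷ 3.45 = 50.307 RPM
shaft 3 → the output shaft (chain, 99/34): 50.307 ÷ 2.9118 = 17.277 RPM

17.3 RPM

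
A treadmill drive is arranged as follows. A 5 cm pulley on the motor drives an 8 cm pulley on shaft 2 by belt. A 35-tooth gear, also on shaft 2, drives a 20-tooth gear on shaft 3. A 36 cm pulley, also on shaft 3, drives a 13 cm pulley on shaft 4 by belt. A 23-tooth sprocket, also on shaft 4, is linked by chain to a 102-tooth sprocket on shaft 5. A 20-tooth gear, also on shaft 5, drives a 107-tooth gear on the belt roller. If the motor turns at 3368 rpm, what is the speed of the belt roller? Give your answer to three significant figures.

Belt: ratio = 8/5 = 1.6, so shaft 2 turns at 3368 / 1.6 = 2105 rpm.
Gear mesh: ratio = 20/35 = 0.57143, so shaft 3 turns at 2105 / 0.57143 = 3683.8 rpm.
Belt: ratio = 13/36 = 0.36111, so shaft 4 turns at 3683.8 / 0.36111 = 10201 rpm.
Chain: ratio = 102/23 = 4.4348, so shaft 5 turns at 10201 / 4.4348 = 2300.3 rpm.
Gear mesh: ratio = 107/20 = 5.35, so the belt roller turns at 2300.3 / 5.35 = 429.96 rpm.

430 rpm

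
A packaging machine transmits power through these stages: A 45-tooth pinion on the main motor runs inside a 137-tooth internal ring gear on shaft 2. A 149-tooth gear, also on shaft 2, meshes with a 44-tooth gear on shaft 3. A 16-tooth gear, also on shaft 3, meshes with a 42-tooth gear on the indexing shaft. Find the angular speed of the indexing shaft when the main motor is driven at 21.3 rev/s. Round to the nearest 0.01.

9.03 rev/s

the main motor → shaft 2 (internal gear, 137/45): 21.3 ÷ 3.0444 = 6.9964 rev/s
shaft 2 → shaft 3 (gear mesh, 44/149): 6.9964 ÷ 0.2953 = 23.692 rev/s
shaft 3 → the indexing shaft (gear mesh, 42/16): 23.692 ÷ 2.625 = 9.0256 rev/s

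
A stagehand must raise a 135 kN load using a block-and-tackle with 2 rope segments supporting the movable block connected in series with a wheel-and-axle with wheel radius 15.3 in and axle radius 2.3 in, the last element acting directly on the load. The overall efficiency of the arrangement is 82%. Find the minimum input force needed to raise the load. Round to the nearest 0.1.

12.4 kN

Block-and-tackle MA = number of supporting rope parts = 2.
Wheel-and-axle MA = R/r = 15.3/2.3 = 6.6522.
Combined ideal MA = 2 × 6.6522 = 13.304.
Actual MA = 13.304 × 0.82 = 10.91.
Effort = load / actual MA = 135 / 10.91 = 12.374 kN.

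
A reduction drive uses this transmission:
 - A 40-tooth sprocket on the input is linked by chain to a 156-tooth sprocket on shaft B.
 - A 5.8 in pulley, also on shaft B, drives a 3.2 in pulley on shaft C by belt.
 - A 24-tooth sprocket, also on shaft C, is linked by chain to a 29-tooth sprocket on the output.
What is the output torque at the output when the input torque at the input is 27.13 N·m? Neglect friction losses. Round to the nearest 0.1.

Chain: ratio = 156/40 = 3.9; torque at shaft B = 27.13 × 3.9 = 105.81 N·m.
Belt: ratio = 3.2/5.8 = 0.55172; torque at shaft C = 105.81 × 0.55172 = 58.376 N·m.
Chain: ratio = 29/24 = 1.2083; torque at the output = 58.376 × 1.2083 = 70.538 N·m.

70.5 N·m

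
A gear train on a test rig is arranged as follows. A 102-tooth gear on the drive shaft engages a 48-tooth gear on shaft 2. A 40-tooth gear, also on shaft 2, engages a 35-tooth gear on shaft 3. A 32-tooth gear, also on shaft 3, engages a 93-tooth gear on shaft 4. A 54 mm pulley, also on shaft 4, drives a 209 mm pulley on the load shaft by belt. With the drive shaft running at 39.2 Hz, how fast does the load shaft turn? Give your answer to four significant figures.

8.464 Hz

gear mesh 48/102 = 0.47059 → 39.2/0.47059 = 83.3 Hz
gear mesh 35/40 = 0.875 → 83.3/0.875 = 95.2 Hz
gear mesh 93/32 = 2.9062 → 95.2/2.9062 = 32.757 Hz
belt 209/54 = 3.8704 → 32.757/3.8704 = 8.4635 Hz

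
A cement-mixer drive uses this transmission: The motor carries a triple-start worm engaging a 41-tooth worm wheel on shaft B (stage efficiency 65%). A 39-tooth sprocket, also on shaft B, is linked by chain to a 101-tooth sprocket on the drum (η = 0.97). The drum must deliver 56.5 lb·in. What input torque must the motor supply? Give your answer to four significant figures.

2.532 lb·in

Overall ratio R = 13.667 × 2.5897 = 35.393; overall efficiency η = 0.65 × 0.97 = 0.6305.
Input torque = output torque / (R × η) = 56.5 / (35.393 × 0.6305) = 2.5319 lb·in.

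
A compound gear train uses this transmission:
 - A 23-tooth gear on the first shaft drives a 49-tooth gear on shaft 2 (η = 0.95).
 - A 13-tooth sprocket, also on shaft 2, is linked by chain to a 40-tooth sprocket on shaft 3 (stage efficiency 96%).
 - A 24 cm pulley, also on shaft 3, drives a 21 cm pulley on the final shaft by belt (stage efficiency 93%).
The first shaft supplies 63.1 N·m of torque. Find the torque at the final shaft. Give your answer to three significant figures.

307 N·m

gear mesh 49/23 = 2.1304 → τ = 63.1·2.1304·0.95 = 127.71 N·m
chain 40/13 = 3.0769 → τ = 127.71·3.0769·0.96 = 377.23 N·m
belt 21/24 = 0.875 → τ = 377.23·0.875·0.93 = 306.97 N·m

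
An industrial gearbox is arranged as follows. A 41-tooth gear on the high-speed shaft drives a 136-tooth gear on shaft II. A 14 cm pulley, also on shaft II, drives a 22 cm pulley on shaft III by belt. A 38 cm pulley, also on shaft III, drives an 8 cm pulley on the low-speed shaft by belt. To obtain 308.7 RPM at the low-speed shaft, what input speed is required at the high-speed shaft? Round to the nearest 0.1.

Overall ratio R = 3.3171 × 1.5714 × 0.21053 = 1.0974.
Required input speed = output speed × R = 308.7 × 1.0974 = 338.76 RPM.

338.8 RPM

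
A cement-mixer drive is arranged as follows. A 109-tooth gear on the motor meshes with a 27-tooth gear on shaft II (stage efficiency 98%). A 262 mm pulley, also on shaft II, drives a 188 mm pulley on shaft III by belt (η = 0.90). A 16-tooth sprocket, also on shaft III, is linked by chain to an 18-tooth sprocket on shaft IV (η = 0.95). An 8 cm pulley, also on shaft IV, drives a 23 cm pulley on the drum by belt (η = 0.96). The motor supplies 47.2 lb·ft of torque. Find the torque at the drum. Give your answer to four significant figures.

After the gear mesh (27/109): 47.2 × 0.24771 × 0.98 = 11.458 lb·ft
After the belt (188/262): 11.458 × 0.71756 × 0.90 = 7.3995 lb·ft
After the chain (18/16): 7.3995 × 1.125 × 0.95 = 7.9083 lb·ft
After the belt (23/8): 7.9083 × 2.875 × 0.96 = 21.827 lb·ft

21.83 lb·ft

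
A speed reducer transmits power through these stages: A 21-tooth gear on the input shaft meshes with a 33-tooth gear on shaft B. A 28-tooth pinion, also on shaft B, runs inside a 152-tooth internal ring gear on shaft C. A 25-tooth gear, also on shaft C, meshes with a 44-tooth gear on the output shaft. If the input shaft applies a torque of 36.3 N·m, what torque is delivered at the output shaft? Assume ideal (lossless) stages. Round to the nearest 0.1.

545.0 N·m

After the gear mesh (33/21): 36.3 × 1.5714 = 57.043 N·m
After the internal gear (152/28): 57.043 × 5.4286 = 309.66 N·m
After the gear mesh (44/25): 309.66 × 1.76 = 545 N·m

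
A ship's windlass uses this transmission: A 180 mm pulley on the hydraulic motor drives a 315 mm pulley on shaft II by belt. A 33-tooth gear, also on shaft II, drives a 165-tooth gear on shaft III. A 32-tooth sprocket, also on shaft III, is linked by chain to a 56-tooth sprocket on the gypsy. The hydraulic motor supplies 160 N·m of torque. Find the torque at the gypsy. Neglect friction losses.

belt 315/180 = 1.75 → τ = 160·1.75 = 280 N·m
gear mesh 165/33 = 5 → τ = 280·5 = 1400 N·m
chain 56/32 = 1.75 → τ = 1400·1.75 = 2450 N·m

2450 N·m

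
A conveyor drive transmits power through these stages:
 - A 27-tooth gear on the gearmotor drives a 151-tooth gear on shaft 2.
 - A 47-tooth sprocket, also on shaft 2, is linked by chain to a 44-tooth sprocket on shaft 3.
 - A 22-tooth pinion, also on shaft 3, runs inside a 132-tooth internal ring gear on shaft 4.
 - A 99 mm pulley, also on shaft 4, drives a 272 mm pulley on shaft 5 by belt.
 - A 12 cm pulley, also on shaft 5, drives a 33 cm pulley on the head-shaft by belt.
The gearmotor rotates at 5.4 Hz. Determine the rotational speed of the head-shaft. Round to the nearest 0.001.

0.023 Hz

the gearmotor → shaft 2 (gear mesh, 151/27): 5.4 ÷ 5.5926 = 0.96556 Hz
shaft 2 → shaft 3 (chain, 44/47): 0.96556 ÷ 0.93617 = 1.0314 Hz
shaft 3 → shaft 4 (internal gear, 132/22): 1.0314 ÷ 6 = 0.1719 Hz
shaft 4 → shaft 5 (belt, 272/99): 0.1719 ÷ 2.7475 = 0.062566 Hz
shaft 5 → the head-shaft (belt, 33/12): 0.062566 ÷ 2.75 = 0.022751 Hz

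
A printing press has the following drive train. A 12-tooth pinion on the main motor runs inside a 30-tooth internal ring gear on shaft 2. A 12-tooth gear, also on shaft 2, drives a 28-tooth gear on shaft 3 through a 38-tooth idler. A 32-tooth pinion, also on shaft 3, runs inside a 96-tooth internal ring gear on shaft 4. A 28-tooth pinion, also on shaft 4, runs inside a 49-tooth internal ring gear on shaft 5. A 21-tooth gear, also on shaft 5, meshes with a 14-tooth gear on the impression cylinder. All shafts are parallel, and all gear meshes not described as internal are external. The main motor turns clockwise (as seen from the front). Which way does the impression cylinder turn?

counterclockwise

the main motor → shaft 2: internal mesh, same direction → CW.
shaft 2 → shaft 3: driver → idler → driven is 2 external meshes, 2 reversals → CW.
shaft 3 → shaft 4: internal mesh, same direction → CW.
shaft 4 → shaft 5: internal mesh, same direction → CW.
shaft 5 → the impression cylinder: external mesh, 1 reversal → CCW.
3 reversals in total — an odd number — so the impression cylinder turns opposite to the main motor.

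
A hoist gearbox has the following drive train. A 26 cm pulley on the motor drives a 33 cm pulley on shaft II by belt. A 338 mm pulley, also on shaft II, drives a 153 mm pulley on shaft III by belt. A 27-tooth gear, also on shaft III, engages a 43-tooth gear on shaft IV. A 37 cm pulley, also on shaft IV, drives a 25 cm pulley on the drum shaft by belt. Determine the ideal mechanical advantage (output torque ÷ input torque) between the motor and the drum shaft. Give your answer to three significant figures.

Each stage contributes driven/driver: belt 33/26 = 1.2692, belt 153/338 = 0.45266, gear mesh 43/27 = 1.5926, belt 25/37 = 0.67568.
Overall: 1.2692 × 0.45266 × 1.5926 × 0.67568 = 0.61824.

0.618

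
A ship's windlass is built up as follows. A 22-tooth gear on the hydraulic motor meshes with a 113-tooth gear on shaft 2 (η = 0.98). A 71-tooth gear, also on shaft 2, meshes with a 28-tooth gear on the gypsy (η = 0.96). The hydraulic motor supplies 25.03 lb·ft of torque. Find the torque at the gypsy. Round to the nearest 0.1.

gear mesh 113/22 = 5.1364 → τ = 25.03·5.1364·0.98 = 125.99 lb·ft
gear mesh 28/71 = 0.39437 → τ = 125.99·0.39437·0.96 = 47.699 lb·ft

47.7 lb·ft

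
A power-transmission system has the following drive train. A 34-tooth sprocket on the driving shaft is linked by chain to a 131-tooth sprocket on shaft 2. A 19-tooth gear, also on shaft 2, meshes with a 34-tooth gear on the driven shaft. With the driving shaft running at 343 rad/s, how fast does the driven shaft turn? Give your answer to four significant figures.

chain 131/34 = 3.8529 → 343/3.8529 = 89.023 rad/s
gear mesh 34/19 = 1.7895 → 89.023/1.7895 = 49.748 rad/s

49.75 rad/s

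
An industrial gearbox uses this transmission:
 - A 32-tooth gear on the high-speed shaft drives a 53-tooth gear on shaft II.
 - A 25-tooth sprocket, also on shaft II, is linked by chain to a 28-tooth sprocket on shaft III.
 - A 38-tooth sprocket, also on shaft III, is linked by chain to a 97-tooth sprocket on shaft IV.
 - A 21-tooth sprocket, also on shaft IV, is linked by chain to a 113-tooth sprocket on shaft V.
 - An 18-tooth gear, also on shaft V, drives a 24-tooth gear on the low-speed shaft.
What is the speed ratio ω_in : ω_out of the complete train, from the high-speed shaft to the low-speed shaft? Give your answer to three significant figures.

34.0

Each stage contributes driven/driver: gear mesh 53/32 = 1.6562, chain 28/25 = 1.12, chain 97/38 = 2.5526, chain 113/21 = 5.381, gear mesh 24/18 = 1.3333.
Overall: 1.6562 × 1.12 × 2.5526 × 5.381 × 1.3333 = 33.973.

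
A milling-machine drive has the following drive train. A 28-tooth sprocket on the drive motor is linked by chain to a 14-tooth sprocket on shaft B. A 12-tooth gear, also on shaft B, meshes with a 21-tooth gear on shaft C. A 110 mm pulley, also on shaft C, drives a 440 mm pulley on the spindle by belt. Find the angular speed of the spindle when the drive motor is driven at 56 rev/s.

Chain: ratio = 14/28 = 0.5, so shaft B turns at 56 / 0.5 = 112 rev/s.
Gear mesh: ratio = 21/12 = 1.75, so shaft C turns at 112 / 1.75 = 64 rev/s.
Belt: ratio = 440/110 = 4, so the spindle turns at 64 / 4 = 16 rev/s.

16 rev/s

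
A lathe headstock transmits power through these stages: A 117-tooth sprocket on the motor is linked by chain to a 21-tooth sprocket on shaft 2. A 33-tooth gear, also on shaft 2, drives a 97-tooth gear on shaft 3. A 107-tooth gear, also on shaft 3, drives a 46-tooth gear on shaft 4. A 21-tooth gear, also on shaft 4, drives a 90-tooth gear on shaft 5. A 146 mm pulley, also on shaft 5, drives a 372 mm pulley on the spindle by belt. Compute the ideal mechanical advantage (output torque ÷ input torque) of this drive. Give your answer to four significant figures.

2.477

Each stage contributes driven/driver: chain 21/117 = 0.17949, gear mesh 97/33 = 2.9394, gear mesh 46/107 = 0.42991, gear mesh 90/21 = 4.2857, belt 372/146 = 2.5479.
Overall: 0.17949 × 2.9394 × 0.42991 × 4.2857 × 2.5479 = 2.4767.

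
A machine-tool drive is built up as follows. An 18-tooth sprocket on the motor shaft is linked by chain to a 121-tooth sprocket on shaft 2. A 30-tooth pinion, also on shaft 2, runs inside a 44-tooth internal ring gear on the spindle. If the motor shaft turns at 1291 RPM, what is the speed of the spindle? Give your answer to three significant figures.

the motor shaft → shaft 2 (chain, 121/18): 1291 ÷ 6.7222 = 192.05 RPM
shaft 2 → the spindle (internal gear, 44/30): 192.05 ÷ 1.4667 = 130.94 RPM

131 RPM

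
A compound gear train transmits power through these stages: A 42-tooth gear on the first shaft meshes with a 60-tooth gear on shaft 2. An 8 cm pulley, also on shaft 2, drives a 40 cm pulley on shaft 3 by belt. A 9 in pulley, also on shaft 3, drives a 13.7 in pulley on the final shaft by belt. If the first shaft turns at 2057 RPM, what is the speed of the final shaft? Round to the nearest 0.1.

Gear mesh: ratio = 60/42 = 1.4286, so shaft 2 turns at 2057 / 1.4286 = 1439.9 RPM.
Belt: ratio = 40/8 = 5, so shaft 3 turns at 1439.9 / 5 = 287.98 RPM.
Belt: ratio = 13.7/9 = 1.5222, so the final shaft turns at 287.98 / 1.5222 = 189.18 RPM.

189.2 RPM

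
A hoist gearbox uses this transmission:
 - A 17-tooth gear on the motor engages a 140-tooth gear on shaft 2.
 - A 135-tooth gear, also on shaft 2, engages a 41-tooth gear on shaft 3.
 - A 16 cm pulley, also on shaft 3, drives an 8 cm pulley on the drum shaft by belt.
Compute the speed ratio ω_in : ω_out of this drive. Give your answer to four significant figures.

1.251

Each stage contributes driven/driver: gear mesh 140/17 = 8.2353, gear mesh 41/135 = 0.3037, belt 8/16 = 0.5.
Overall: 8.2353 × 0.3037 × 0.5 = 1.2505.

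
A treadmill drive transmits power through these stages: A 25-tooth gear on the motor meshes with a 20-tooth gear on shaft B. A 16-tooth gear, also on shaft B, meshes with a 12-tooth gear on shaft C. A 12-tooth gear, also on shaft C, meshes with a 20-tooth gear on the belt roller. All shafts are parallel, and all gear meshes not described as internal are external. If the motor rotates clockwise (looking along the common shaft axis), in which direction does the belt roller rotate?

anticlockwise

the motor → shaft B: external mesh, 1 reversal → CCW.
shaft B → shaft C: external mesh, 1 reversal → CW.
shaft C → the belt roller: external mesh, 1 reversal → CCW.
3 reversals in total — an odd number — so the belt roller turns opposite to the motor.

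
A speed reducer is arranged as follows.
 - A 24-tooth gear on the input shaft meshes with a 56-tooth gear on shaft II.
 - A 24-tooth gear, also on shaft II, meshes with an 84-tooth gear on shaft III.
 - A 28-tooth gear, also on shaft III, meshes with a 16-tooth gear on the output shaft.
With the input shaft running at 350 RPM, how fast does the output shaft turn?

75 RPM

the input shaft → shaft II (gear mesh, 56/24): 350 ÷ 2.3333 = 150 RPM
shaft II → shaft III (gear mesh, 84/24): 150 ÷ 3.5 = 42.857 RPM
shaft III → the output shaft (gear mesh, 16/28): 42.857 ÷ 0.57143 = 75 RPM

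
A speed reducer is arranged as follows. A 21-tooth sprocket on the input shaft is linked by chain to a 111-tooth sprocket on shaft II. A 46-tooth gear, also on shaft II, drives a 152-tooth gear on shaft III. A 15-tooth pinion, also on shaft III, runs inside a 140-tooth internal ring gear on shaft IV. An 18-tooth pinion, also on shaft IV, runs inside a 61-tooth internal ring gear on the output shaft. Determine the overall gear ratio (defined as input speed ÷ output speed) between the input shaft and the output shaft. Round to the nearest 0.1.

552.4

Each stage contributes driven/driver: chain 111/21 = 5.2857, gear mesh 152/46 = 3.3043, internal gear 140/15 = 9.3333, internal gear 61/18 = 3.3889.
Overall: 5.2857 × 3.3043 × 9.3333 × 3.3889 = 552.44.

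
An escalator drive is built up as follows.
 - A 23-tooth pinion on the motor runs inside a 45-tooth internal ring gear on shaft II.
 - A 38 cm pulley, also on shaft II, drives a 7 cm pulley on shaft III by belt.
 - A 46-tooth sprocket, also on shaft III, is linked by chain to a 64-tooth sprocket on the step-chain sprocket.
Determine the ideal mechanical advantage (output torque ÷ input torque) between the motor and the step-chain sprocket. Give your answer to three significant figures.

Each stage contributes driven/driver: internal gear 45/23 = 1.9565, belt 7/38 = 0.18421, chain 64/46 = 1.3913.
Overall: 1.9565 × 0.18421 × 1.3913 = 0.50144.

0.501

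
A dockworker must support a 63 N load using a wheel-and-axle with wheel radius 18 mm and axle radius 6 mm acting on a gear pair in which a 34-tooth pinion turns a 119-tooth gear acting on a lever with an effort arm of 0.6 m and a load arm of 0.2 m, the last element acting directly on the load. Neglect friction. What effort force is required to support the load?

Wheel-and-axle MA = R/r = 18/6 = 3.
Gear pair MA = 119/34 = 3.5.
Lever MA = effort arm / load arm = 0.6/0.2 = 3.
Combined ideal MA = 3 × 3.5 × 3 = 31.5.
Effort = load / MA = 63 / 31.5 = 2 N.

2 N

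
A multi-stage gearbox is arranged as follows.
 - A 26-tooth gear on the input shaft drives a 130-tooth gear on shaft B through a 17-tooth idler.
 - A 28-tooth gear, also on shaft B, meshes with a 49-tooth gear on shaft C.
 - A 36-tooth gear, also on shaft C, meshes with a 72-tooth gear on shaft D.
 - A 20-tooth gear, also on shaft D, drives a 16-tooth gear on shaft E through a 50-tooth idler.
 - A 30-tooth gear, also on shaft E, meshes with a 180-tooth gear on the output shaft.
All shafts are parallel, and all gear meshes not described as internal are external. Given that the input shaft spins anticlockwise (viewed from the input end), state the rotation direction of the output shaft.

clockwise

the input shaft → shaft B: driver → idler → driven is 2 external meshes, 2 reversals → CCW.
shaft B → shaft C: external mesh, 1 reversal → CW.
shaft C → shaft D: external mesh, 1 reversal → CCW.
shaft D → shaft E: driver → idler → driven is 2 external meshes, 2 reversals → CCW.
shaft E → the output shaft: external mesh, 1 reversal → CW.
7 reversals in total — an odd number — so the output shaft turns opposite to the input shaft.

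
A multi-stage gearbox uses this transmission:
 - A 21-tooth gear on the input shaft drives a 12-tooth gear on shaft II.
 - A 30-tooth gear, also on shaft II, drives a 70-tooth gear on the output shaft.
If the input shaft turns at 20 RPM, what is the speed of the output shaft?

15 RPM

the input shaft → shaft II (gear mesh, 12/21): 20 ÷ 0.57143 = 35 RPM
shaft II → the output shaft (gear mesh, 70/30): 35 ÷ 2.3333 = 15 RPM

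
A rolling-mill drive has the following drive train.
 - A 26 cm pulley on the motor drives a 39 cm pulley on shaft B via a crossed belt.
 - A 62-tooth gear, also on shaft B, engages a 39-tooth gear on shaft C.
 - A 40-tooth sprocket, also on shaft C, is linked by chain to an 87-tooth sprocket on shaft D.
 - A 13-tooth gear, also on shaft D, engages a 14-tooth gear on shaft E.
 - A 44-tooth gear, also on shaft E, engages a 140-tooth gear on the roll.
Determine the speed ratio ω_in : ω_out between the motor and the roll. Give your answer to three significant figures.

Each stage contributes driven/driver: belt 39/26 = 1.5, gear mesh 39/62 = 0.62903, chain 87/40 = 2.175, gear mesh 14/13 = 1.0769, gear mesh 140/44 = 3.1818.
Overall: 1.5 × 0.62903 × 2.175 × 1.0769 × 3.1818 = 7.0321.

7.03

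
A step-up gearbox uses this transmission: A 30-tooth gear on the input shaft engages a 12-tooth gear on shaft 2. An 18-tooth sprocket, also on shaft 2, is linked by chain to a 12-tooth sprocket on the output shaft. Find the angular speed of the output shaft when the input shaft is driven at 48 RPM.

the input shaft → shaft 2 (gear mesh, 12/30): 48 ÷ 0.4 = 120 RPM
shaft 2 → the output shaft (chain, 12/18): 120 ÷ 0.66667 = 180 RPM

180 RPM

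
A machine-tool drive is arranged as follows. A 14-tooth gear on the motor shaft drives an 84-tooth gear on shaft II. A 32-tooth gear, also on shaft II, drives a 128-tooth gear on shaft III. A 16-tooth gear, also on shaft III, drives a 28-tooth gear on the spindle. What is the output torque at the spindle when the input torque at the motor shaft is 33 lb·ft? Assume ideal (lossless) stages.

1386 lb·ft

gear mesh 84/14 = 6 → τ = 33·6 = 198 lb·ft
gear mesh 128/32 = 4 → τ = 198·4 = 792 lb·ft
gear mesh 28/16 = 1.75 → τ = 792·1.75 = 1386 lb·ft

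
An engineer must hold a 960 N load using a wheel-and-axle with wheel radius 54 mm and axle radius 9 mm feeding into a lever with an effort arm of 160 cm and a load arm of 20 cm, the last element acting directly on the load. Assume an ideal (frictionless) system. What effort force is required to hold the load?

Wheel-and-axle MA = R/r = 54/9 = 6.
Lever MA = effort arm / load arm = 160/20 = 8.
Combined ideal MA = 6 × 8 = 48.
Effort = load / MA = 960 / 48 = 20 N.

20 N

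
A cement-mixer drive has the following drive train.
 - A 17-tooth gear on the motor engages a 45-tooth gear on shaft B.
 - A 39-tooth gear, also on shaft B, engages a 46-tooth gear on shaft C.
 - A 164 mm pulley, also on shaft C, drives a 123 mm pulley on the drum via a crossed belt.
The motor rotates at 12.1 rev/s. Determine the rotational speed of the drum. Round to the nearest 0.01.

the motor → shaft B (gear mesh, 45/17): 12.1 ÷ 2.6471 = 4.5711 rev/s
shaft B → shaft C (gear mesh, 46/39): 4.5711 ÷ 1.1795 = 3.8755 rev/s
shaft C → the drum (belt, 123/164): 3.8755 ÷ 0.75 = 5.1673 rev/s

5.17 rev/s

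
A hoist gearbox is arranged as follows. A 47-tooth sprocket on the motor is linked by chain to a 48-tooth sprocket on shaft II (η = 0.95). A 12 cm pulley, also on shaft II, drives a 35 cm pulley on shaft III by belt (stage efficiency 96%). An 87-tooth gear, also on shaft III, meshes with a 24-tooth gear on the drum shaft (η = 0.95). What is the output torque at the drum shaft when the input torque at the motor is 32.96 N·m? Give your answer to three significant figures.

23.5 N·m

After the chain (48/47): 32.96 × 1.0213 × 0.95 = 31.978 N·m
After the belt (35/12): 31.978 × 2.9167 × 0.96 = 89.539 N·m
After the gear mesh (24/87): 89.539 × 0.27586 × 0.95 = 23.465 N·m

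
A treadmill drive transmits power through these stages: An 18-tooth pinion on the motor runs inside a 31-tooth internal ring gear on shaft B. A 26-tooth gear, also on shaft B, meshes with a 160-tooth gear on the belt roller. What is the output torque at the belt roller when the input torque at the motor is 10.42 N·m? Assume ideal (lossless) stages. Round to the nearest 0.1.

110.4 N·m

Internal gear: ratio = 31/18 = 1.7222; torque at shaft B = 10.42 × 1.7222 = 17.946 N·m.
Gear mesh: ratio = 160/26 = 6.1538; torque at the belt roller = 17.946 × 6.1538 = 110.43 N·m.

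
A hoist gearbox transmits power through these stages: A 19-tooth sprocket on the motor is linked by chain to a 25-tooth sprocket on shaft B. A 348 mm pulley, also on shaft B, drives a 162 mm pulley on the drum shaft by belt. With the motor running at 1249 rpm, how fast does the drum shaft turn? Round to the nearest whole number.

2039 rpm

Chain: ratio = 25/19 = 1.3158, so shaft B turns at 1249 / 1.3158 = 949.24 rpm.
Belt: ratio = 162/348 = 0.46552, so the drum shaft turns at 949.24 / 0.46552 = 2039.1 rpm.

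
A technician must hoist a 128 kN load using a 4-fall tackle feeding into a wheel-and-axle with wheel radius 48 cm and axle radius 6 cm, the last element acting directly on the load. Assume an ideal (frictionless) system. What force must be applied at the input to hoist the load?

Block-and-tackle MA = number of supporting rope parts = 4.
Wheel-and-axle MA = R/r = 48/6 = 8.
Combined ideal MA = 4 × 8 = 32.
Effort = load / MA = 128 / 32 = 4 kN.

4 kN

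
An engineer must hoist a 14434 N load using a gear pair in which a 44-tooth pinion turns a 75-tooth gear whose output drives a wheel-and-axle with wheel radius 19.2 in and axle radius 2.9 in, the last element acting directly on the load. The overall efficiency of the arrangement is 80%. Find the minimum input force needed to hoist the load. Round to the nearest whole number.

1599 N

Gear pair MA = 75/44 = 1.7045.
Wheel-and-axle MA = R/r = 19.2/2.9 = 6.6207.
Combined ideal MA = 1.7045 × 6.6207 = 11.285.
Actual MA = 11.285 × 0.80 = 9.0282.
Effort = load / actual MA = 14434 / 9.0282 = 1598.8 N.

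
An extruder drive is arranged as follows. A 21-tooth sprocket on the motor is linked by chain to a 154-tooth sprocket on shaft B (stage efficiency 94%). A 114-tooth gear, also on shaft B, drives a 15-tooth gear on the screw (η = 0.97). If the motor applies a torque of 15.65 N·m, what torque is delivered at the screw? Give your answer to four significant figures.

After the chain (154/21): 15.65 × 7.3333 × 0.94 = 107.88 N·m
After the gear mesh (15/114): 107.88 × 0.13158 × 0.97 = 13.769 N·m

13.77 N·m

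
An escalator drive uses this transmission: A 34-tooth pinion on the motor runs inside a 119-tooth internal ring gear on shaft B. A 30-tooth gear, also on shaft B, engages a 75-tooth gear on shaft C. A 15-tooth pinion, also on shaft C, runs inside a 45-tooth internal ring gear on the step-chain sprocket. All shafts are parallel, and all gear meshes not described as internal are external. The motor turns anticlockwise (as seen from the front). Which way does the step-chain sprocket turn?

the motor → shaft B: internal mesh, same direction → CCW.
shaft B → shaft C: external mesh, 1 reversal → CW.
shaft C → the step-chain sprocket: internal mesh, same direction → CW.
1 reversal in total — an odd number — so the step-chain sprocket turns opposite to the motor.

clockwise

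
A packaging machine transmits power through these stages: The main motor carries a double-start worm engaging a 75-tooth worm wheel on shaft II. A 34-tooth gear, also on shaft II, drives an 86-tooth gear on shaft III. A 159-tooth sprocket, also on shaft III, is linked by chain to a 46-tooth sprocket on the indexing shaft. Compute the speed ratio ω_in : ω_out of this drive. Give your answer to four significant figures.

27.44

Each stage contributes driven/driver: worm 75/2 = 37.5, gear mesh 86/34 = 2.5294, chain 46/159 = 0.28931.
Overall: 37.5 × 2.5294 × 0.28931 = 27.442.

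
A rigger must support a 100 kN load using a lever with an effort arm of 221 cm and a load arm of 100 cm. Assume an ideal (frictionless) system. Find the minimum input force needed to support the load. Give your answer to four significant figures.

45.25 kN

Lever MA = effort arm / load arm = 221/100 = 2.21.
Effort = load / MA = 100 / 2.21 = 45.249 kN.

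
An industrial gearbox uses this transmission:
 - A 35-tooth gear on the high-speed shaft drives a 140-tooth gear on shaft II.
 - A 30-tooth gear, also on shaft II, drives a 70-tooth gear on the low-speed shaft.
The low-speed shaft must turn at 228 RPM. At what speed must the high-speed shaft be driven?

Overall ratio R = 4 × 2.3333 = 9.3333.
Required input speed = output speed × R = 228 × 9.3333 = 2128 RPM.

2128 RPM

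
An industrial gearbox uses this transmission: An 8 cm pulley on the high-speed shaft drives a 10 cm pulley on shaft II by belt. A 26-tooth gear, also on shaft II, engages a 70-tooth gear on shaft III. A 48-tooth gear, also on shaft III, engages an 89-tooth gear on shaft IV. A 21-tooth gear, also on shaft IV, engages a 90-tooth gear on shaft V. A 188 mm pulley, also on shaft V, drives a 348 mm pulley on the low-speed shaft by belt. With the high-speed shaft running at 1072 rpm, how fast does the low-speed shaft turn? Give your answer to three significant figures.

Belt: ratio = 10/8 = 1.25, so shaft II turns at 1072 / 1.25 = 857.6 rpm.
Gear mesh: ratio = 70/26 = 2.6923, so shaft III turns at 857.6 / 2.6923 = 318.54 rpm.
Gear mesh: ratio = 89/48 = 1.8542, so shaft IV turns at 318.54 / 1.8542 = 171.8 rpm.
Gear mesh: ratio = 90/21 = 4.2857, so shaft V turns at 171.8 / 4.2857 = 40.086 rpm.
Belt: ratio = 348/188 = 1.8511, so the low-speed shaft turns at 40.086 / 1.8511 = 21.655 rpm.

21.7 rpm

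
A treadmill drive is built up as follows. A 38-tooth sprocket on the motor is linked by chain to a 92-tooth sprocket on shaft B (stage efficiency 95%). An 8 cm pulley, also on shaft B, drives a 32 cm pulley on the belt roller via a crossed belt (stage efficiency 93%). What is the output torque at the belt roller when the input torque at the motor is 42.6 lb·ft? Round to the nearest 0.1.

364.5 lb·ft

Chain: ratio = 92/38 = 2.4211; torque at shaft B = 42.6 × 2.4211 × 0.95 = 97.98 lb·ft.
Belt: ratio = 32/8 = 4; torque at the belt roller = 97.98 × 4 × 0.93 = 364.49 lb·ft.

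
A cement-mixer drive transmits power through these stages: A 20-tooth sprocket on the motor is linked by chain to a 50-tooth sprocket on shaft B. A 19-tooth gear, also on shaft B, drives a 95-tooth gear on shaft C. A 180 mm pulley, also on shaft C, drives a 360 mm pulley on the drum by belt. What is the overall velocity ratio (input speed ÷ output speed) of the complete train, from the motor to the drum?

Each stage contributes driven/driver: chain 50/20 = 2.5, gear mesh 95/19 = 5, belt 360/180 = 2.
Overall: 2.5 × 5 × 2 = 25.

25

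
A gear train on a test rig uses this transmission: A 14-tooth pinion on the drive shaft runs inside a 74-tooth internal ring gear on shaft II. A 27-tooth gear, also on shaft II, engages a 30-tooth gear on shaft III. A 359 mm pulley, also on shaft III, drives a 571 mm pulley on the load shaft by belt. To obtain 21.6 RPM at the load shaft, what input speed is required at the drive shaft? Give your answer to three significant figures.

Overall ratio R = 5.2857 × 1.1111 × 1.5905 = 9.3412.
Required input speed = output speed × R = 21.6 × 9.3412 = 201.77 RPM.

202 RPM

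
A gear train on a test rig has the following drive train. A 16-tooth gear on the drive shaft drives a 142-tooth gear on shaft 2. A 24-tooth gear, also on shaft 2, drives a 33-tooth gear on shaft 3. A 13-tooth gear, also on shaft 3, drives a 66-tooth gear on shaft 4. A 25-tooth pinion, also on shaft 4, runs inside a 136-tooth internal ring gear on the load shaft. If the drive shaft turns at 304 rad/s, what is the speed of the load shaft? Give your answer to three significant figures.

gear mesh 142/16 = 8.875 → 304/8.875 = 34.254 rad/s
gear mesh 33/24 = 1.375 → 34.254/1.375 = 24.912 rad/s
gear mesh 66/13 = 5.0769 → 24.912/5.0769 = 4.9068 rad/s
internal gear 136/25 = 5.44 → 4.9068/5.44 = 0.90199 rad/s

0.902 rad/s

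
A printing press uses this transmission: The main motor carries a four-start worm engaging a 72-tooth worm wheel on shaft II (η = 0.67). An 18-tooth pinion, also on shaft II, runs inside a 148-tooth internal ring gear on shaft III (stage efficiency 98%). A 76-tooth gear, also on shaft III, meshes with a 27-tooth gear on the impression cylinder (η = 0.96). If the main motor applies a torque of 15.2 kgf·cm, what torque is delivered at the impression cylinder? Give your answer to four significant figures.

worm 72/4 = 18 → τ = 15.2·18·0.67 = 183.31 kgf·cm
internal gear 148/18 = 8.2222 → τ = 183.31·8.2222·0.98 = 1477.1 kgf·cm
gear mesh 27/76 = 0.35526 → τ = 1477.1·0.35526·0.96 = 503.76 kgf·cm

503.8 kgf·cm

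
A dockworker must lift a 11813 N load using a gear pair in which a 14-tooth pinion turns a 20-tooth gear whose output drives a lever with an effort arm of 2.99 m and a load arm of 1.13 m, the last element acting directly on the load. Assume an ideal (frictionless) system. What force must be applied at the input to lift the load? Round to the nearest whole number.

Gear pair MA = 20/14 = 1.4286.
Lever MA = effort arm / load arm = 2.99/1.13 = 2.646.
Combined ideal MA = 1.4286 × 2.646 = 3.78.
Effort = load / MA = 11813 / 3.78 = 3125.1 N.

3125 N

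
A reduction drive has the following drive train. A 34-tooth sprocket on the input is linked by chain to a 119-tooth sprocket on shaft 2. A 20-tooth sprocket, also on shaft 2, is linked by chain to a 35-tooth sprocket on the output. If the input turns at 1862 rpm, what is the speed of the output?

304 rpm

Chain: ratio = 119/34 = 3.5, so shaft 2 turns at 1862 / 3.5 = 532 rpm.
Chain: ratio = 35/20 = 1.75, so the output turns at 532 / 1.75 = 304 rpm.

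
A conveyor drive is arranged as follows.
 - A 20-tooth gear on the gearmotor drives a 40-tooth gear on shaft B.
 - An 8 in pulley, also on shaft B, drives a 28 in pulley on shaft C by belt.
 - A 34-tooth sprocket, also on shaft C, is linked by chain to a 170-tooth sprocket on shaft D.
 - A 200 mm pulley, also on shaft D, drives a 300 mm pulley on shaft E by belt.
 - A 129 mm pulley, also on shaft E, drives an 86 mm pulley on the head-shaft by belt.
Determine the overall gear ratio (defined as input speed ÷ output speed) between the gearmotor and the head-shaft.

Each stage contributes driven/driver: gear mesh 40/20 = 2, belt 28/8 = 3.5, chain 170/34 = 5, belt 300/200 = 1.5, belt 86/129 = 0.66667.
Overall: 2 × 3.5 × 5 × 1.5 × 0.66667 = 35.

35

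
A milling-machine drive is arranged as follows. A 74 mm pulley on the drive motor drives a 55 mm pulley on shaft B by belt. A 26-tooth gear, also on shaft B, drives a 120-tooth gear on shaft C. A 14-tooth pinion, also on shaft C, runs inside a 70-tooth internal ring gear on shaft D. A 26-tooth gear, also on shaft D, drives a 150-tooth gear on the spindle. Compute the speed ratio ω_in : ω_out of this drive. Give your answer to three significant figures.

Each stage contributes driven/driver: belt 55/74 = 0.74324, gear mesh 120/26 = 4.6154, internal gear 70/14 = 5, gear mesh 150/26 = 5.7692.
Overall: 0.74324 × 4.6154 × 5 × 5.7692 = 98.953.

99.0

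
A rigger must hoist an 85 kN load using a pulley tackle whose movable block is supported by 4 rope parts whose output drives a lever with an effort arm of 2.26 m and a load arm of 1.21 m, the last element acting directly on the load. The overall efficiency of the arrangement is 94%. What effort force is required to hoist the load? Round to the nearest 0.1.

Block-and-tackle MA = number of supporting rope parts = 4.
Lever MA = effort arm / load arm = 2.26/1.21 = 1.8678.
Combined ideal MA = 4 × 1.8678 = 7.4711.
Actual MA = 7.4711 × 0.94 = 7.0228.
Effort = load / actual MA = 85 / 7.0228 = 12.103 kN.

12.1 kN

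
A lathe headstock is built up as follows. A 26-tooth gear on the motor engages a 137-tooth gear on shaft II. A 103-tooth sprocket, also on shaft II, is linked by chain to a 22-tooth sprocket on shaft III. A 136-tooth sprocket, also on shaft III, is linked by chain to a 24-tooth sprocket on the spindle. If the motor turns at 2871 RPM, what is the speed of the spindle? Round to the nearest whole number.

14455 RPM

Gear mesh: ratio = 137/26 = 5.2692, so shaft II turns at 2871 / 5.2692 = 544.86 RPM.
Chain: ratio = 22/103 = 0.21359, so shaft III turns at 544.86 / 0.21359 = 2550.9 RPM.
Chain: ratio = 24/136 = 0.17647, so the spindle turns at 2550.9 / 0.17647 = 14455 RPM.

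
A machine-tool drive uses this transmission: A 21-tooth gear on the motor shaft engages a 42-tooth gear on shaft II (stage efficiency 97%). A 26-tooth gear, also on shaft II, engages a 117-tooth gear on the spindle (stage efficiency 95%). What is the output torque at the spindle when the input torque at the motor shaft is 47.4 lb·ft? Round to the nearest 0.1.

gear mesh 42/21 = 2 → τ = 47.4·2·0.97 = 91.956 lb·ft
gear mesh 117/26 = 4.5 → τ = 91.956·4.5·0.95 = 393.11 lb·ft

393.1 lb·ft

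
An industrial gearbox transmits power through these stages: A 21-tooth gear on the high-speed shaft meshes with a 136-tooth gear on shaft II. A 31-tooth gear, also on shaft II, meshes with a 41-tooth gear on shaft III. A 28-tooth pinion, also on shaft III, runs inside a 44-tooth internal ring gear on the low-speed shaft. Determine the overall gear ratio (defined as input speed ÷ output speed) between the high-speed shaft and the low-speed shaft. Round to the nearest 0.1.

Each stage contributes driven/driver: gear mesh 136/21 = 6.4762, gear mesh 41/31 = 1.3226, internal gear 44/28 = 1.5714.
Overall: 6.4762 × 1.3226 × 1.5714 = 13.46.

13.5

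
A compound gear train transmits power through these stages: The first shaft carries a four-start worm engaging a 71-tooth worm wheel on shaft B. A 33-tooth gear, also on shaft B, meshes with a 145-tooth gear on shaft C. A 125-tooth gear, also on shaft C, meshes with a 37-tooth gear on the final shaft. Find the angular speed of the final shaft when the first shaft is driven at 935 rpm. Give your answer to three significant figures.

40.5 rpm

worm 71/4 = 17.75 → 935/17.75 = 52.676 rpm
gear mesh 145/33 = 4.3939 → 52.676/4.3939 = 11.988 rpm
gear mesh 37/125 = 0.296 → 11.988/0.296 = 40.501 rpm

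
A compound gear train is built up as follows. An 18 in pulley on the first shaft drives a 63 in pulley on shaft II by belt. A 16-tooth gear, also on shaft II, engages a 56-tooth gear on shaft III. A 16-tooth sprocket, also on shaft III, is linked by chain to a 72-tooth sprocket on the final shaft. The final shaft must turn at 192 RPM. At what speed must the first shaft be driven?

10584 RPM

Overall ratio R = 3.5 × 3.5 × 4.5 = 55.125.
Required input speed = output speed × R = 192 × 55.125 = 10584 RPM.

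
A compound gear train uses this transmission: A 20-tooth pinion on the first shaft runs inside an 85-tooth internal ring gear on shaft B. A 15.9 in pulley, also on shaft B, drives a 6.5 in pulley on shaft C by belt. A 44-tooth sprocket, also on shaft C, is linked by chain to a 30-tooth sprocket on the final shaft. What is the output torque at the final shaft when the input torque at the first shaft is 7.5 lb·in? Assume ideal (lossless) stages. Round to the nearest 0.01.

Internal gear: ratio = 85/20 = 4.25; torque at shaft B = 7.5 × 4.25 = 31.875 lb·in.
Belt: ratio = 6.5/15.9 = 0.40881; torque at shaft C = 31.875 × 0.40881 = 13.031 lb·in.
Chain: ratio = 30/44 = 0.68182; torque at the final shaft = 13.031 × 0.68182 = 8.8845 lb·in.

8.88 lb·in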